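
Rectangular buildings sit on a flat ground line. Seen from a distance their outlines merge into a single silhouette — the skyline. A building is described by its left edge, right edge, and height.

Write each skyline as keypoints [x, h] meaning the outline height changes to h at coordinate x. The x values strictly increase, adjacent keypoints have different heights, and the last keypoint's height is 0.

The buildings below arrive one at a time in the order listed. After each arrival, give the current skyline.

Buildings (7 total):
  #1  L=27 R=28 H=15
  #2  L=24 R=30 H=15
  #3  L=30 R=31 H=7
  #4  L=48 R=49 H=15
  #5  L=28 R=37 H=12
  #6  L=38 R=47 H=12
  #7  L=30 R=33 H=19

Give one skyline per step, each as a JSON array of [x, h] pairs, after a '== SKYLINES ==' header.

== SKYLINES ==
[[27,15],[28,0]]
[[24,15],[30,0]]
[[24,15],[30,7],[31,0]]
[[24,15],[30,7],[31,0],[48,15],[49,0]]
[[24,15],[30,12],[37,0],[48,15],[49,0]]
[[24,15],[30,12],[37,0],[38,12],[47,0],[48,15],[49,0]]
[[24,15],[30,19],[33,12],[37,0],[38,12],[47,0],[48,15],[49,0]]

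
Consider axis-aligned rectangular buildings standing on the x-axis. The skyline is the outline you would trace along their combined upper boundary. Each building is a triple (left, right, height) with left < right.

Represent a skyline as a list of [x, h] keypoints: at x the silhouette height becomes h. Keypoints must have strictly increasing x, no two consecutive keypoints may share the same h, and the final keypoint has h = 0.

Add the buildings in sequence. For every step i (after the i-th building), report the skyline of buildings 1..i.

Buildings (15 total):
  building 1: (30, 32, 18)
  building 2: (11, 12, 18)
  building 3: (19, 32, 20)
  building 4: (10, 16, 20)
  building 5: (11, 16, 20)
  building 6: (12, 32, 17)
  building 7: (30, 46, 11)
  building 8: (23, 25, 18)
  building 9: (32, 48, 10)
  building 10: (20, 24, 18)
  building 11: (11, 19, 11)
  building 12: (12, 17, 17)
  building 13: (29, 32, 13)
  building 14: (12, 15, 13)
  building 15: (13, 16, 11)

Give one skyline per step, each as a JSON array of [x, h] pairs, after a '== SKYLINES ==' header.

== SKYLINES ==
[[30,18],[32,0]]
[[11,18],[12,0],[30,18],[32,0]]
[[11,18],[12,0],[19,20],[32,0]]
[[10,20],[16,0],[19,20],[32,0]]
[[10,20],[16,0],[19,20],[32,0]]
[[10,20],[16,17],[19,20],[32,0]]
[[10,20],[16,17],[19,20],[32,11],[46,0]]
[[10,20],[16,17],[19,20],[32,11],[46,0]]
[[10,20],[16,17],[19,20],[32,11],[46,10],[48,0]]
[[10,20],[16,17],[19,20],[32,11],[46,10],[48,0]]
[[10,20],[16,17],[19,20],[32,11],[46,10],[48,0]]
[[10,20],[16,17],[19,20],[32,11],[46,10],[48,0]]
[[10,20],[16,17],[19,20],[32,11],[46,10],[48,0]]
[[10,20],[16,17],[19,20],[32,11],[46,10],[48,0]]
[[10,20],[16,17],[19,20],[32,11],[46,10],[48,0]]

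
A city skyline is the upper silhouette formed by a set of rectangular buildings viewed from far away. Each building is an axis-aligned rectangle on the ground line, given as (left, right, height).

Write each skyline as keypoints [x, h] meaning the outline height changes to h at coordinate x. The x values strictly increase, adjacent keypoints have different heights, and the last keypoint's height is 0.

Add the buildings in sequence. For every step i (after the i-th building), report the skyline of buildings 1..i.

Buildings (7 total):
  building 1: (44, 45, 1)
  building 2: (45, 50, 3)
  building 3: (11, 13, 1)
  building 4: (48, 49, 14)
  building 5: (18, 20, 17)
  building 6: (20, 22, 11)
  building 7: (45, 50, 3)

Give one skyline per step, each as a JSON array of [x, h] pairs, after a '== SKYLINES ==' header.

== SKYLINES ==
[[44,1],[45,0]]
[[44,1],[45,3],[50,0]]
[[11,1],[13,0],[44,1],[45,3],[50,0]]
[[11,1],[13,0],[44,1],[45,3],[48,14],[49,3],[50,0]]
[[11,1],[13,0],[18,17],[20,0],[44,1],[45,3],[48,14],[49,3],[50,0]]
[[11,1],[13,0],[18,17],[20,11],[22,0],[44,1],[45,3],[48,14],[49,3],[50,0]]
[[11,1],[13,0],[18,17],[20,11],[22,0],[44,1],[45,3],[48,14],[49,3],[50,0]]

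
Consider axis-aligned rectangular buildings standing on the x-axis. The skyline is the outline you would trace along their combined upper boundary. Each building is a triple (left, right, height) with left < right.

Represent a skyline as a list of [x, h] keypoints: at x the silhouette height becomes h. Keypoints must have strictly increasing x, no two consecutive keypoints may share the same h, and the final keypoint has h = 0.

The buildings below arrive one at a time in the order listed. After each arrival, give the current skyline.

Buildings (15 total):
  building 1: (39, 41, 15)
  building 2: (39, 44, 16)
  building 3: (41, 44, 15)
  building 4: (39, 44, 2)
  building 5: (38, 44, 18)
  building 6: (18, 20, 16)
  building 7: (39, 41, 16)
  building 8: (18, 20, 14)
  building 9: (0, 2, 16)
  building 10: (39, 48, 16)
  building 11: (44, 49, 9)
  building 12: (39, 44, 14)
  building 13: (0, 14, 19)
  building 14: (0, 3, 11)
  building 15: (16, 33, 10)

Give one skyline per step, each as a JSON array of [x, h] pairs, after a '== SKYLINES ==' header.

== SKYLINES ==
[[39,15],[41,0]]
[[39,16],[44,0]]
[[39,16],[44,0]]
[[39,16],[44,0]]
[[38,18],[44,0]]
[[18,16],[20,0],[38,18],[44,0]]
[[18,16],[20,0],[38,18],[44,0]]
[[18,16],[20,0],[38,18],[44,0]]
[[0,16],[2,0],[18,16],[20,0],[38,18],[44,0]]
[[0,16],[2,0],[18,16],[20,0],[38,18],[44,16],[48,0]]
[[0,16],[2,0],[18,16],[20,0],[38,18],[44,16],[48,9],[49,0]]
[[0,16],[2,0],[18,16],[20,0],[38,18],[44,16],[48,9],[49,0]]
[[0,19],[14,0],[18,16],[20,0],[38,18],[44,16],[48,9],[49,0]]
[[0,19],[14,0],[18,16],[20,0],[38,18],[44,16],[48,9],[49,0]]
[[0,19],[14,0],[16,10],[18,16],[20,10],[33,0],[38,18],[44,16],[48,9],[49,0]]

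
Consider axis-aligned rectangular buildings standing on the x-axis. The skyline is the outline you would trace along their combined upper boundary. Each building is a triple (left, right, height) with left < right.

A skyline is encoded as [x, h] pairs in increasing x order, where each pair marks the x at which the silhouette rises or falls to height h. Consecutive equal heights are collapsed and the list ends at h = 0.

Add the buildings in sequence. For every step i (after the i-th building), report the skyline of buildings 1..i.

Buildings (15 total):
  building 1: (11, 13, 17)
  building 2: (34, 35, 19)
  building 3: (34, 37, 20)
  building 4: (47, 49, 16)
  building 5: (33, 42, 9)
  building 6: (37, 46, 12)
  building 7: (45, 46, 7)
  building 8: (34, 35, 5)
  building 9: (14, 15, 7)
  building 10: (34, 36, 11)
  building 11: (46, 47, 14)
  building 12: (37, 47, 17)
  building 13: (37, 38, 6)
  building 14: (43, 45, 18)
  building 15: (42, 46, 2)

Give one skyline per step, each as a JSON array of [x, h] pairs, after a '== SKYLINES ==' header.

== SKYLINES ==
[[11,17],[13,0]]
[[11,17],[13,0],[34,19],[35,0]]
[[11,17],[13,0],[34,20],[37,0]]
[[11,17],[13,0],[34,20],[37,0],[47,16],[49,0]]
[[11,17],[13,0],[33,9],[34,20],[37,9],[42,0],[47,16],[49,0]]
[[11,17],[13,0],[33,9],[34,20],[37,12],[46,0],[47,16],[49,0]]
[[11,17],[13,0],[33,9],[34,20],[37,12],[46,0],[47,16],[49,0]]
[[11,17],[13,0],[33,9],[34,20],[37,12],[46,0],[47,16],[49,0]]
[[11,17],[13,0],[14,7],[15,0],[33,9],[34,20],[37,12],[46,0],[47,16],[49,0]]
[[11,17],[13,0],[14,7],[15,0],[33,9],[34,20],[37,12],[46,0],[47,16],[49,0]]
[[11,17],[13,0],[14,7],[15,0],[33,9],[34,20],[37,12],[46,14],[47,16],[49,0]]
[[11,17],[13,0],[14,7],[15,0],[33,9],[34,20],[37,17],[47,16],[49,0]]
[[11,17],[13,0],[14,7],[15,0],[33,9],[34,20],[37,17],[47,16],[49,0]]
[[11,17],[13,0],[14,7],[15,0],[33,9],[34,20],[37,17],[43,18],[45,17],[47,16],[49,0]]
[[11,17],[13,0],[14,7],[15,0],[33,9],[34,20],[37,17],[43,18],[45,17],[47,16],[49,0]]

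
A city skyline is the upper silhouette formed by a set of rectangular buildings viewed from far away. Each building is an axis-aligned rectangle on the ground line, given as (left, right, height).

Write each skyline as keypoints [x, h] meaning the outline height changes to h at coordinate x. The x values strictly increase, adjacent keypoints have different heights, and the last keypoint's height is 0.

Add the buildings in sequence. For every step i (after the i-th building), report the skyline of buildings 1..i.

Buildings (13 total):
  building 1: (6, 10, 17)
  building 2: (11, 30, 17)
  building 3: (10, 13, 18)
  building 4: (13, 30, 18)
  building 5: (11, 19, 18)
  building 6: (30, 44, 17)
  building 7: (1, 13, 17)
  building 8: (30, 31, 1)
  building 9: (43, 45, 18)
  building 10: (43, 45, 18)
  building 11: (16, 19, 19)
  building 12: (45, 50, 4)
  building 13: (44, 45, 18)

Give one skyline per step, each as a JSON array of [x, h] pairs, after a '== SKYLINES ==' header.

== SKYLINES ==
[[6,17],[10,0]]
[[6,17],[10,0],[11,17],[30,0]]
[[6,17],[10,18],[13,17],[30,0]]
[[6,17],[10,18],[30,0]]
[[6,17],[10,18],[30,0]]
[[6,17],[10,18],[30,17],[44,0]]
[[1,17],[10,18],[30,17],[44,0]]
[[1,17],[10,18],[30,17],[44,0]]
[[1,17],[10,18],[30,17],[43,18],[45,0]]
[[1,17],[10,18],[30,17],[43,18],[45,0]]
[[1,17],[10,18],[16,19],[19,18],[30,17],[43,18],[45,0]]
[[1,17],[10,18],[16,19],[19,18],[30,17],[43,18],[45,4],[50,0]]
[[1,17],[10,18],[16,19],[19,18],[30,17],[43,18],[45,4],[50,0]]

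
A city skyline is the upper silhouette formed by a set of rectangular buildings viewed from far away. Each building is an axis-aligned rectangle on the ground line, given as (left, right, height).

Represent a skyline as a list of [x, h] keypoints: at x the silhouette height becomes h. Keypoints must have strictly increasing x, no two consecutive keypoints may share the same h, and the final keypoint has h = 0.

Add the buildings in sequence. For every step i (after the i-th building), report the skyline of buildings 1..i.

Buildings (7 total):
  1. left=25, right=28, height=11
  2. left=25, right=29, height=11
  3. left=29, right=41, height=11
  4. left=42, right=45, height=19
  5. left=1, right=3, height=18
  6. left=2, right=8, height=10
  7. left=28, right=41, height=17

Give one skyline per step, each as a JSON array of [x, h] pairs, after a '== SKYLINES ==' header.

== SKYLINES ==
[[25,11],[28,0]]
[[25,11],[29,0]]
[[25,11],[41,0]]
[[25,11],[41,0],[42,19],[45,0]]
[[1,18],[3,0],[25,11],[41,0],[42,19],[45,0]]
[[1,18],[3,10],[8,0],[25,11],[41,0],[42,19],[45,0]]
[[1,18],[3,10],[8,0],[25,11],[28,17],[41,0],[42,19],[45,0]]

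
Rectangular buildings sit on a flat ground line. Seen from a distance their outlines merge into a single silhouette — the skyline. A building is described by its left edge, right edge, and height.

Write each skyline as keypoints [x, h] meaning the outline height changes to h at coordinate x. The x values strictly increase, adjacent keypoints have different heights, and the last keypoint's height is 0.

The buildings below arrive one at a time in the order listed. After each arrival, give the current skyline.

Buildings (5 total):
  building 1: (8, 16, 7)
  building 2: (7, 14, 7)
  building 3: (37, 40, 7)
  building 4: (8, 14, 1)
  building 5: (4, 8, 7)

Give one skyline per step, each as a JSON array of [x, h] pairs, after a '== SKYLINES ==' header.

== SKYLINES ==
[[8,7],[16,0]]
[[7,7],[16,0]]
[[7,7],[16,0],[37,7],[40,0]]
[[7,7],[16,0],[37,7],[40,0]]
[[4,7],[16,0],[37,7],[40,0]]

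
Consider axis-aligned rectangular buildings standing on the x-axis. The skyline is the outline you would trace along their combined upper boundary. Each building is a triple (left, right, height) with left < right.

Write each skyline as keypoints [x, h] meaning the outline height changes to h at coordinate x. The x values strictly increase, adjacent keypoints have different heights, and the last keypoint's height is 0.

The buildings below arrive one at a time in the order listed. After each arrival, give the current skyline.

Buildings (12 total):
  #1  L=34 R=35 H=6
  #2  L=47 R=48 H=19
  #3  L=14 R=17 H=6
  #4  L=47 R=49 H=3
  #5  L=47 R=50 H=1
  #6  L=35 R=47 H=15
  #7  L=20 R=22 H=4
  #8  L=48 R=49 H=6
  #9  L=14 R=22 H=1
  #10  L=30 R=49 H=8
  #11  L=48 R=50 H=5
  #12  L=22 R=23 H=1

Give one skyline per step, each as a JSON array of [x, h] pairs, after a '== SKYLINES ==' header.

== SKYLINES ==
[[34,6],[35,0]]
[[34,6],[35,0],[47,19],[48,0]]
[[14,6],[17,0],[34,6],[35,0],[47,19],[48,0]]
[[14,6],[17,0],[34,6],[35,0],[47,19],[48,3],[49,0]]
[[14,6],[17,0],[34,6],[35,0],[47,19],[48,3],[49,1],[50,0]]
[[14,6],[17,0],[34,6],[35,15],[47,19],[48,3],[49,1],[50,0]]
[[14,6],[17,0],[20,4],[22,0],[34,6],[35,15],[47,19],[48,3],[49,1],[50,0]]
[[14,6],[17,0],[20,4],[22,0],[34,6],[35,15],[47,19],[48,6],[49,1],[50,0]]
[[14,6],[17,1],[20,4],[22,0],[34,6],[35,15],[47,19],[48,6],[49,1],[50,0]]
[[14,6],[17,1],[20,4],[22,0],[30,8],[35,15],[47,19],[48,8],[49,1],[50,0]]
[[14,6],[17,1],[20,4],[22,0],[30,8],[35,15],[47,19],[48,8],[49,5],[50,0]]
[[14,6],[17,1],[20,4],[22,1],[23,0],[30,8],[35,15],[47,19],[48,8],[49,5],[50,0]]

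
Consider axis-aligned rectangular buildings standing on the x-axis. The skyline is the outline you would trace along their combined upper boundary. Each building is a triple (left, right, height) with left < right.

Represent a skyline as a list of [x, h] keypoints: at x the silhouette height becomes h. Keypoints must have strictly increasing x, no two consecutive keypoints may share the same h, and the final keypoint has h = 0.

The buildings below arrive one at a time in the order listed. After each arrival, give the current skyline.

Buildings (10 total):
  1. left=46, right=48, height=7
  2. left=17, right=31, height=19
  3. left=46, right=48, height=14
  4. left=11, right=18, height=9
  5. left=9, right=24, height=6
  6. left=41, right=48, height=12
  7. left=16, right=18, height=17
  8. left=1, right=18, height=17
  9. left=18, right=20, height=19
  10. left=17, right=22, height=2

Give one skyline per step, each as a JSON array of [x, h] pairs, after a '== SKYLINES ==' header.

== SKYLINES ==
[[46,7],[48,0]]
[[17,19],[31,0],[46,7],[48,0]]
[[17,19],[31,0],[46,14],[48,0]]
[[11,9],[17,19],[31,0],[46,14],[48,0]]
[[9,6],[11,9],[17,19],[31,0],[46,14],[48,0]]
[[9,6],[11,9],[17,19],[31,0],[41,12],[46,14],[48,0]]
[[9,6],[11,9],[16,17],[17,19],[31,0],[41,12],[46,14],[48,0]]
[[1,17],[17,19],[31,0],[41,12],[46,14],[48,0]]
[[1,17],[17,19],[31,0],[41,12],[46,14],[48,0]]
[[1,17],[17,19],[31,0],[41,12],[46,14],[48,0]]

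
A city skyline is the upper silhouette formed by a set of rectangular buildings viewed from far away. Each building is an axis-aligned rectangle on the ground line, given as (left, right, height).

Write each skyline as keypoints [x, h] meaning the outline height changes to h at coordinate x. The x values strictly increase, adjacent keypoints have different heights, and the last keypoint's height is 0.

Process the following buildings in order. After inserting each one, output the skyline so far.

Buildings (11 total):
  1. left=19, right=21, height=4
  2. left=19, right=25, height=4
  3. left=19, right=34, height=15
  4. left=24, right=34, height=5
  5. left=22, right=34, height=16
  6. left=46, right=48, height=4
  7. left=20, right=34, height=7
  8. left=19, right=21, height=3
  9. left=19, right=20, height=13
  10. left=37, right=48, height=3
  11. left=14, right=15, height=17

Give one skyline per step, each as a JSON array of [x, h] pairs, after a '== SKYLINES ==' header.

== SKYLINES ==
[[19,4],[21,0]]
[[19,4],[25,0]]
[[19,15],[34,0]]
[[19,15],[34,0]]
[[19,15],[22,16],[34,0]]
[[19,15],[22,16],[34,0],[46,4],[48,0]]
[[19,15],[22,16],[34,0],[46,4],[48,0]]
[[19,15],[22,16],[34,0],[46,4],[48,0]]
[[19,15],[22,16],[34,0],[46,4],[48,0]]
[[19,15],[22,16],[34,0],[37,3],[46,4],[48,0]]
[[14,17],[15,0],[19,15],[22,16],[34,0],[37,3],[46,4],[48,0]]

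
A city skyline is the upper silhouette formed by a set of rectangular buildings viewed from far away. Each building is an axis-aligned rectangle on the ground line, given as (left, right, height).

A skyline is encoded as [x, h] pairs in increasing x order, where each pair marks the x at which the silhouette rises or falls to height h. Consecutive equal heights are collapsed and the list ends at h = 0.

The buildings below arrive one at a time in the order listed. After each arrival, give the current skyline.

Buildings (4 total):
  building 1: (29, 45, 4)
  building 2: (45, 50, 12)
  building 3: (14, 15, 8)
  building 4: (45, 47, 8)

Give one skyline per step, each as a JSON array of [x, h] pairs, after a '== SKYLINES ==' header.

== SKYLINES ==
[[29,4],[45,0]]
[[29,4],[45,12],[50,0]]
[[14,8],[15,0],[29,4],[45,12],[50,0]]
[[14,8],[15,0],[29,4],[45,12],[50,0]]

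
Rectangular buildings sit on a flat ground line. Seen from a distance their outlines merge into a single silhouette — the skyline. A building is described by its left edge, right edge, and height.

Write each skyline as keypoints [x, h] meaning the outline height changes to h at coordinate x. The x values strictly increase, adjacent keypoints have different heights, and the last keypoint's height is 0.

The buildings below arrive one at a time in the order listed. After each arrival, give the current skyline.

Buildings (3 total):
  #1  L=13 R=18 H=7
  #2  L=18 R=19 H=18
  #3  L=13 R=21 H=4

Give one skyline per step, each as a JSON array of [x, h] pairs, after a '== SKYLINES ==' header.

== SKYLINES ==
[[13,7],[18,0]]
[[13,7],[18,18],[19,0]]
[[13,7],[18,18],[19,4],[21,0]]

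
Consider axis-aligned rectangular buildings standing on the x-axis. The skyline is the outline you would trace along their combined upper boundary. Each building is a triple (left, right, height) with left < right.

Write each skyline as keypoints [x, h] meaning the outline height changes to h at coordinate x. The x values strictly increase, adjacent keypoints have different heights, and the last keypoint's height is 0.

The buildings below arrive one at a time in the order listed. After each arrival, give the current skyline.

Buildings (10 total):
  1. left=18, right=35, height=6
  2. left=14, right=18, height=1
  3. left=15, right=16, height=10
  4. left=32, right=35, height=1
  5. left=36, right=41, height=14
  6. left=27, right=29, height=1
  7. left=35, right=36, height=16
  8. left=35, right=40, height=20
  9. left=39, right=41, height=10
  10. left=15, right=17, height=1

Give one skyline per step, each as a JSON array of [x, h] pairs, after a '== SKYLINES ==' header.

== SKYLINES ==
[[18,6],[35,0]]
[[14,1],[18,6],[35,0]]
[[14,1],[15,10],[16,1],[18,6],[35,0]]
[[14,1],[15,10],[16,1],[18,6],[35,0]]
[[14,1],[15,10],[16,1],[18,6],[35,0],[36,14],[41,0]]
[[14,1],[15,10],[16,1],[18,6],[35,0],[36,14],[41,0]]
[[14,1],[15,10],[16,1],[18,6],[35,16],[36,14],[41,0]]
[[14,1],[15,10],[16,1],[18,6],[35,20],[40,14],[41,0]]
[[14,1],[15,10],[16,1],[18,6],[35,20],[40,14],[41,0]]
[[14,1],[15,10],[16,1],[18,6],[35,20],[40,14],[41,0]]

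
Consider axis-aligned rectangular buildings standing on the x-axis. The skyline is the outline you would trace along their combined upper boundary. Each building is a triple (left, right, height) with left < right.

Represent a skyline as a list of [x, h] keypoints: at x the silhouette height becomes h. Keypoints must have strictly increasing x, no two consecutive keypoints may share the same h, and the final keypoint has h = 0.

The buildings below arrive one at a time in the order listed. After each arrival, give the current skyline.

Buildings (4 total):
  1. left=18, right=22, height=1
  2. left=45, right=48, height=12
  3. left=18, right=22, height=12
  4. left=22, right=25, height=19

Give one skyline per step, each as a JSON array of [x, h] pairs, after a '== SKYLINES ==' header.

== SKYLINES ==
[[18,1],[22,0]]
[[18,1],[22,0],[45,12],[48,0]]
[[18,12],[22,0],[45,12],[48,0]]
[[18,12],[22,19],[25,0],[45,12],[48,0]]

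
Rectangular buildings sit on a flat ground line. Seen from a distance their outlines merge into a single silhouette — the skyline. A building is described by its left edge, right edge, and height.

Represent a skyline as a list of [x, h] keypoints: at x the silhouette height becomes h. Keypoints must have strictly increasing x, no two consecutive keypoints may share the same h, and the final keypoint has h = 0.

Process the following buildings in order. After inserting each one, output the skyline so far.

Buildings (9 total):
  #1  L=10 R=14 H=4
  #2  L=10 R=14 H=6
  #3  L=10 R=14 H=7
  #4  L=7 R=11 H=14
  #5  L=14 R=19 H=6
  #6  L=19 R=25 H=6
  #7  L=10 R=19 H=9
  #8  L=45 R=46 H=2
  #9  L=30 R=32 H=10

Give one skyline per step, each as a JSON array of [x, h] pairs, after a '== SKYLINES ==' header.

== SKYLINES ==
[[10,4],[14,0]]
[[10,6],[14,0]]
[[10,7],[14,0]]
[[7,14],[11,7],[14,0]]
[[7,14],[11,7],[14,6],[19,0]]
[[7,14],[11,7],[14,6],[25,0]]
[[7,14],[11,9],[19,6],[25,0]]
[[7,14],[11,9],[19,6],[25,0],[45,2],[46,0]]
[[7,14],[11,9],[19,6],[25,0],[30,10],[32,0],[45,2],[46,0]]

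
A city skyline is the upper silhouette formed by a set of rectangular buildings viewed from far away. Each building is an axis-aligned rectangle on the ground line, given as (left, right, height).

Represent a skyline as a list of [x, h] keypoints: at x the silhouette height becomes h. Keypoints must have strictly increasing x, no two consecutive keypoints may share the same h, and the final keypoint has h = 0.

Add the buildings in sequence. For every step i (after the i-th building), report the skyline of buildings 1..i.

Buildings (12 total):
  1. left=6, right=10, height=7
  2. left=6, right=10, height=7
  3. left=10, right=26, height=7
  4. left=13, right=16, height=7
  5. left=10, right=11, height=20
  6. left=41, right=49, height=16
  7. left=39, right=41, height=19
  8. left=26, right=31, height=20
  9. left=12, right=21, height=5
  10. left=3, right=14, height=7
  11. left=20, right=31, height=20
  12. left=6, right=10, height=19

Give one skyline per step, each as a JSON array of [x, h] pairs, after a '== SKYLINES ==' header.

== SKYLINES ==
[[6,7],[10,0]]
[[6,7],[10,0]]
[[6,7],[26,0]]
[[6,7],[26,0]]
[[6,7],[10,20],[11,7],[26,0]]
[[6,7],[10,20],[11,7],[26,0],[41,16],[49,0]]
[[6,7],[10,20],[11,7],[26,0],[39,19],[41,16],[49,0]]
[[6,7],[10,20],[11,7],[26,20],[31,0],[39,19],[41,16],[49,0]]
[[6,7],[10,20],[11,7],[26,20],[31,0],[39,19],[41,16],[49,0]]
[[3,7],[10,20],[11,7],[26,20],[31,0],[39,19],[41,16],[49,0]]
[[3,7],[10,20],[11,7],[20,20],[31,0],[39,19],[41,16],[49,0]]
[[3,7],[6,19],[10,20],[11,7],[20,20],[31,0],[39,19],[41,16],[49,0]]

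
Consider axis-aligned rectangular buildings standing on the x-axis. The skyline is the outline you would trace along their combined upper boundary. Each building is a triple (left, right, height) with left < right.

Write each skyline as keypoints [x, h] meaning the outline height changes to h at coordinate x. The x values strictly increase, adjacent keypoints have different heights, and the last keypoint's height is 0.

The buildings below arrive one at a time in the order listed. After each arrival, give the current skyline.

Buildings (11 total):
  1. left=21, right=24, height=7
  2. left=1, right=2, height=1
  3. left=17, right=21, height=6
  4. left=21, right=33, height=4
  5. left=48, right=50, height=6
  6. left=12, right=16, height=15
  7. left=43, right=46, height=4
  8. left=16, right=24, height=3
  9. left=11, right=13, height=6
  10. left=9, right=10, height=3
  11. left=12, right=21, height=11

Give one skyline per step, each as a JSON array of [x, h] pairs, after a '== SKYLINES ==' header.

== SKYLINES ==
[[21,7],[24,0]]
[[1,1],[2,0],[21,7],[24,0]]
[[1,1],[2,0],[17,6],[21,7],[24,0]]
[[1,1],[2,0],[17,6],[21,7],[24,4],[33,0]]
[[1,1],[2,0],[17,6],[21,7],[24,4],[33,0],[48,6],[50,0]]
[[1,1],[2,0],[12,15],[16,0],[17,6],[21,7],[24,4],[33,0],[48,6],[50,0]]
[[1,1],[2,0],[12,15],[16,0],[17,6],[21,7],[24,4],[33,0],[43,4],[46,0],[48,6],[50,0]]
[[1,1],[2,0],[12,15],[16,3],[17,6],[21,7],[24,4],[33,0],[43,4],[46,0],[48,6],[50,0]]
[[1,1],[2,0],[11,6],[12,15],[16,3],[17,6],[21,7],[24,4],[33,0],[43,4],[46,0],[48,6],[50,0]]
[[1,1],[2,0],[9,3],[10,0],[11,6],[12,15],[16,3],[17,6],[21,7],[24,4],[33,0],[43,4],[46,0],[48,6],[50,0]]
[[1,1],[2,0],[9,3],[10,0],[11,6],[12,15],[16,11],[21,7],[24,4],[33,0],[43,4],[46,0],[48,6],[50,0]]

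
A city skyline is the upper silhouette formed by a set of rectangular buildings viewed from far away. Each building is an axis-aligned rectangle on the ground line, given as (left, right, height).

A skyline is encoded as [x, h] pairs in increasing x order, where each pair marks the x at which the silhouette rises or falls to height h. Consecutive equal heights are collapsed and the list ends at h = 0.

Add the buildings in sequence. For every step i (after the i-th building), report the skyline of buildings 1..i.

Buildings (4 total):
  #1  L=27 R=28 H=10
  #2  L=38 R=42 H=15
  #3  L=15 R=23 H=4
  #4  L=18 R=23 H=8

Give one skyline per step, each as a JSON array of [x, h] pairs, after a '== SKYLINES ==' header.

== SKYLINES ==
[[27,10],[28,0]]
[[27,10],[28,0],[38,15],[42,0]]
[[15,4],[23,0],[27,10],[28,0],[38,15],[42,0]]
[[15,4],[18,8],[23,0],[27,10],[28,0],[38,15],[42,0]]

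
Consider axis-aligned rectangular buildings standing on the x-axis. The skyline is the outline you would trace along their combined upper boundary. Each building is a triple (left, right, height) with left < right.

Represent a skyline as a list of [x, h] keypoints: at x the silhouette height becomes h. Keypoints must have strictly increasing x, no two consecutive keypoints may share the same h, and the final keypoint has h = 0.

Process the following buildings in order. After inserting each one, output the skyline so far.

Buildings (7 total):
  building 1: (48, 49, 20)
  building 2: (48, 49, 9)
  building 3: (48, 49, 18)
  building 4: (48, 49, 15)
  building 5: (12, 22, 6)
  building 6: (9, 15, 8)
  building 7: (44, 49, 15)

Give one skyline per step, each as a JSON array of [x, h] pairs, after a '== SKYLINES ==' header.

== SKYLINES ==
[[48,20],[49,0]]
[[48,20],[49,0]]
[[48,20],[49,0]]
[[48,20],[49,0]]
[[12,6],[22,0],[48,20],[49,0]]
[[9,8],[15,6],[22,0],[48,20],[49,0]]
[[9,8],[15,6],[22,0],[44,15],[48,20],[49,0]]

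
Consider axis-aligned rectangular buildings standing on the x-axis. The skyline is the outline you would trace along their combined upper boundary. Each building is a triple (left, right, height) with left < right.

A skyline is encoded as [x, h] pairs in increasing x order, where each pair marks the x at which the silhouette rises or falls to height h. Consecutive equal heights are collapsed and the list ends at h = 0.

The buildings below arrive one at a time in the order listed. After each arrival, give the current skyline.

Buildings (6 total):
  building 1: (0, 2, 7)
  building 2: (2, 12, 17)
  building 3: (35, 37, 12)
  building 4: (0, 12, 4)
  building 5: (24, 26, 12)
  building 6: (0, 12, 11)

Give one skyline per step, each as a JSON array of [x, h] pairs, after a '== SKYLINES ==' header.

== SKYLINES ==
[[0,7],[2,0]]
[[0,7],[2,17],[12,0]]
[[0,7],[2,17],[12,0],[35,12],[37,0]]
[[0,7],[2,17],[12,0],[35,12],[37,0]]
[[0,7],[2,17],[12,0],[24,12],[26,0],[35,12],[37,0]]
[[0,11],[2,17],[12,0],[24,12],[26,0],[35,12],[37,0]]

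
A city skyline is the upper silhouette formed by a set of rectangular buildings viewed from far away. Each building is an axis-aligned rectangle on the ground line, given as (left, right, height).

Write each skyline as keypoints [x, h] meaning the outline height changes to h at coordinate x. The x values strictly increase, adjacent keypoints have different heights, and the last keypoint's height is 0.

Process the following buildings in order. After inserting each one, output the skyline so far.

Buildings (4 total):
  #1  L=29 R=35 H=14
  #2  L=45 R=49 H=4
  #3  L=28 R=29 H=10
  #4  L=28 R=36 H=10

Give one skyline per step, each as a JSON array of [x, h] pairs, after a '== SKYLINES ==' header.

== SKYLINES ==
[[29,14],[35,0]]
[[29,14],[35,0],[45,4],[49,0]]
[[28,10],[29,14],[35,0],[45,4],[49,0]]
[[28,10],[29,14],[35,10],[36,0],[45,4],[49,0]]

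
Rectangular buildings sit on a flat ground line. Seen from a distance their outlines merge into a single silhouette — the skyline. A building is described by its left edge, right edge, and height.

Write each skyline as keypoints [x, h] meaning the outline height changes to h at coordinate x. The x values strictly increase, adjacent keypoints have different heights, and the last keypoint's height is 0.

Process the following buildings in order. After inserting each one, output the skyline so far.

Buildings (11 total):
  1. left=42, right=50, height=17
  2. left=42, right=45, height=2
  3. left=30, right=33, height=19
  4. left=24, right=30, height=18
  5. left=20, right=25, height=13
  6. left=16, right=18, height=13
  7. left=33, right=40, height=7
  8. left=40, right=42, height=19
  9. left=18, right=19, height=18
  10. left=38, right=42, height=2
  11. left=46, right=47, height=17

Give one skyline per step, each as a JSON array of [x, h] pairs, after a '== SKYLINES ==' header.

== SKYLINES ==
[[42,17],[50,0]]
[[42,17],[50,0]]
[[30,19],[33,0],[42,17],[50,0]]
[[24,18],[30,19],[33,0],[42,17],[50,0]]
[[20,13],[24,18],[30,19],[33,0],[42,17],[50,0]]
[[16,13],[18,0],[20,13],[24,18],[30,19],[33,0],[42,17],[50,0]]
[[16,13],[18,0],[20,13],[24,18],[30,19],[33,7],[40,0],[42,17],[50,0]]
[[16,13],[18,0],[20,13],[24,18],[30,19],[33,7],[40,19],[42,17],[50,0]]
[[16,13],[18,18],[19,0],[20,13],[24,18],[30,19],[33,7],[40,19],[42,17],[50,0]]
[[16,13],[18,18],[19,0],[20,13],[24,18],[30,19],[33,7],[40,19],[42,17],[50,0]]
[[16,13],[18,18],[19,0],[20,13],[24,18],[30,19],[33,7],[40,19],[42,17],[50,0]]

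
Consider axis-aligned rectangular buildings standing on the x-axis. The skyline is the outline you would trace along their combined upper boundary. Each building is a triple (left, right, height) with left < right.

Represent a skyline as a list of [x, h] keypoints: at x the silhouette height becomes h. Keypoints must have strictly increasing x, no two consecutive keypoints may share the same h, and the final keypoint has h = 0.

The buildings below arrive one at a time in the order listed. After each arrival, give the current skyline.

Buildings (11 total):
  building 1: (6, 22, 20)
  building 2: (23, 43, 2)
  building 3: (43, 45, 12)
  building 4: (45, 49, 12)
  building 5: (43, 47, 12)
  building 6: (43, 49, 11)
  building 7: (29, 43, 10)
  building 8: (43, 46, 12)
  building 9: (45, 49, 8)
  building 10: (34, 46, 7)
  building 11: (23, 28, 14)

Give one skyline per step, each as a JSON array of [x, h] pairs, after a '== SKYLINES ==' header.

== SKYLINES ==
[[6,20],[22,0]]
[[6,20],[22,0],[23,2],[43,0]]
[[6,20],[22,0],[23,2],[43,12],[45,0]]
[[6,20],[22,0],[23,2],[43,12],[49,0]]
[[6,20],[22,0],[23,2],[43,12],[49,0]]
[[6,20],[22,0],[23,2],[43,12],[49,0]]
[[6,20],[22,0],[23,2],[29,10],[43,12],[49,0]]
[[6,20],[22,0],[23,2],[29,10],[43,12],[49,0]]
[[6,20],[22,0],[23,2],[29,10],[43,12],[49,0]]
[[6,20],[22,0],[23,2],[29,10],[43,12],[49,0]]
[[6,20],[22,0],[23,14],[28,2],[29,10],[43,12],[49,0]]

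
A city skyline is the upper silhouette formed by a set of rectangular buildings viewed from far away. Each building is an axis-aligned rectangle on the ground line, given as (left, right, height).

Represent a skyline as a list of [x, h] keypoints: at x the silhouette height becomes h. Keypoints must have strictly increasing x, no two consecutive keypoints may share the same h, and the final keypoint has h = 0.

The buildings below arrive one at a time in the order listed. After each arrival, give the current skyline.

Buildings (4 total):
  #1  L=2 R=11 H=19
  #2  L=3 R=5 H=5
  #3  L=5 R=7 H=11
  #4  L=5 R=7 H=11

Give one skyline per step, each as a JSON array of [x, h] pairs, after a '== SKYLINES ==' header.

== SKYLINES ==
[[2,19],[11,0]]
[[2,19],[11,0]]
[[2,19],[11,0]]
[[2,19],[11,0]]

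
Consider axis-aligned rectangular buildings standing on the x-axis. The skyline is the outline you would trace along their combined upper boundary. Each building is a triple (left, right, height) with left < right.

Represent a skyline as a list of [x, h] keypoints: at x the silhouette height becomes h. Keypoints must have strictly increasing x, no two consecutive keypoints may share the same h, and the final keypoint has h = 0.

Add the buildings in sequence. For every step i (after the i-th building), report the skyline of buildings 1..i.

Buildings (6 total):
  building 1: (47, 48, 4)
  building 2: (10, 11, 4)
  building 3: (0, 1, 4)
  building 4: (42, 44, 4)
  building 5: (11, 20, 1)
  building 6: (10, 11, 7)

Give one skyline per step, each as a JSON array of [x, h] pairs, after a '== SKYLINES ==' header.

== SKYLINES ==
[[47,4],[48,0]]
[[10,4],[11,0],[47,4],[48,0]]
[[0,4],[1,0],[10,4],[11,0],[47,4],[48,0]]
[[0,4],[1,0],[10,4],[11,0],[42,4],[44,0],[47,4],[48,0]]
[[0,4],[1,0],[10,4],[11,1],[20,0],[42,4],[44,0],[47,4],[48,0]]
[[0,4],[1,0],[10,7],[11,1],[20,0],[42,4],[44,0],[47,4],[48,0]]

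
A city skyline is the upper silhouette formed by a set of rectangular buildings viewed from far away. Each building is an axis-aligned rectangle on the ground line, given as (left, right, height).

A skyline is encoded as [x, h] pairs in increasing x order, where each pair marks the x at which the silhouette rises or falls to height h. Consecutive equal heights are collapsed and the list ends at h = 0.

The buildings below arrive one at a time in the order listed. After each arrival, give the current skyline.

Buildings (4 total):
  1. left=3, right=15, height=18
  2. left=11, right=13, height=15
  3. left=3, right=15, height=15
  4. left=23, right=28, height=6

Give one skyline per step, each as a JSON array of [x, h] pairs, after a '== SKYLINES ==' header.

== SKYLINES ==
[[3,18],[15,0]]
[[3,18],[15,0]]
[[3,18],[15,0]]
[[3,18],[15,0],[23,6],[28,0]]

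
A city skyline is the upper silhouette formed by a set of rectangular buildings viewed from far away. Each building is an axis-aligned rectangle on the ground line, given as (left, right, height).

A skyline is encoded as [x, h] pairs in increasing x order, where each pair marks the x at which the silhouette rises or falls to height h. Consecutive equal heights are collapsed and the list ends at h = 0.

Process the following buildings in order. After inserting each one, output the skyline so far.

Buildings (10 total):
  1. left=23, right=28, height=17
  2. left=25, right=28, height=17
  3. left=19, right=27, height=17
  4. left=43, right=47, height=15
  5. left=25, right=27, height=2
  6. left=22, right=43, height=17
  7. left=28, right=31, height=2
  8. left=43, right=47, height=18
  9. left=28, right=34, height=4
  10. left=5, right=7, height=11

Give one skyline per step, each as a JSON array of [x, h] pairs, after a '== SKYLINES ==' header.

== SKYLINES ==
[[23,17],[28,0]]
[[23,17],[28,0]]
[[19,17],[28,0]]
[[19,17],[28,0],[43,15],[47,0]]
[[19,17],[28,0],[43,15],[47,0]]
[[19,17],[43,15],[47,0]]
[[19,17],[43,15],[47,0]]
[[19,17],[43,18],[47,0]]
[[19,17],[43,18],[47,0]]
[[5,11],[7,0],[19,17],[43,18],[47,0]]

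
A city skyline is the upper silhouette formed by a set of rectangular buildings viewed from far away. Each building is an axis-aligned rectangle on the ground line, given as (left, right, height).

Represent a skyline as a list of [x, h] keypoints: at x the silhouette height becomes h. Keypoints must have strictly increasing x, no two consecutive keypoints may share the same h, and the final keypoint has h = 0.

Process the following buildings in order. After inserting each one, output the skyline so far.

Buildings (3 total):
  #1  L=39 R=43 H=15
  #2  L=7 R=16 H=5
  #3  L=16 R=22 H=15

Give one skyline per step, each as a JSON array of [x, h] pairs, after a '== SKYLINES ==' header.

== SKYLINES ==
[[39,15],[43,0]]
[[7,5],[16,0],[39,15],[43,0]]
[[7,5],[16,15],[22,0],[39,15],[43,0]]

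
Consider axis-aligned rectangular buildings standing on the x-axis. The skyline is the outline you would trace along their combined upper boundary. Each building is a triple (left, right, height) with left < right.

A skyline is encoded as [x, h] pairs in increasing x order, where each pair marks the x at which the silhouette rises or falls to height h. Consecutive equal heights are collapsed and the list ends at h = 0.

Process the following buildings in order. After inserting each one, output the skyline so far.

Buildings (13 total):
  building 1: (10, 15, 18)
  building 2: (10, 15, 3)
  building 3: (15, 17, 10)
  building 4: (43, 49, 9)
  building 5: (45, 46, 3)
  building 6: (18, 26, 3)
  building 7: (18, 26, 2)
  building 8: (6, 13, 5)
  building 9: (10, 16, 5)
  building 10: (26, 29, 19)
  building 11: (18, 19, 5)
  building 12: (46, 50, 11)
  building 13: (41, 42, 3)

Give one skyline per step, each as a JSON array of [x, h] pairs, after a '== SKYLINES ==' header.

== SKYLINES ==
[[10,18],[15,0]]
[[10,18],[15,0]]
[[10,18],[15,10],[17,0]]
[[10,18],[15,10],[17,0],[43,9],[49,0]]
[[10,18],[15,10],[17,0],[43,9],[49,0]]
[[10,18],[15,10],[17,0],[18,3],[26,0],[43,9],[49,0]]
[[10,18],[15,10],[17,0],[18,3],[26,0],[43,9],[49,0]]
[[6,5],[10,18],[15,10],[17,0],[18,3],[26,0],[43,9],[49,0]]
[[6,5],[10,18],[15,10],[17,0],[18,3],[26,0],[43,9],[49,0]]
[[6,5],[10,18],[15,10],[17,0],[18,3],[26,19],[29,0],[43,9],[49,0]]
[[6,5],[10,18],[15,10],[17,0],[18,5],[19,3],[26,19],[29,0],[43,9],[49,0]]
[[6,5],[10,18],[15,10],[17,0],[18,5],[19,3],[26,19],[29,0],[43,9],[46,11],[50,0]]
[[6,5],[10,18],[15,10],[17,0],[18,5],[19,3],[26,19],[29,0],[41,3],[42,0],[43,9],[46,11],[50,0]]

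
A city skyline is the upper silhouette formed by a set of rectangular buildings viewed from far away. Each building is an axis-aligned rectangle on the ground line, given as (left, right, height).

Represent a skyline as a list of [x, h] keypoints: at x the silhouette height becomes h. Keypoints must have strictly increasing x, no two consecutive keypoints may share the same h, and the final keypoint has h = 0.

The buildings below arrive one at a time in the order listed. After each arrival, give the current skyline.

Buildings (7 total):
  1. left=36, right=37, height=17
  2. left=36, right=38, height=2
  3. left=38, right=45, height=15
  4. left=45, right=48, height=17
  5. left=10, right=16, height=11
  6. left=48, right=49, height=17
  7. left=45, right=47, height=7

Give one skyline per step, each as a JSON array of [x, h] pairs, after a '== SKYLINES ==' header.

== SKYLINES ==
[[36,17],[37,0]]
[[36,17],[37,2],[38,0]]
[[36,17],[37,2],[38,15],[45,0]]
[[36,17],[37,2],[38,15],[45,17],[48,0]]
[[10,11],[16,0],[36,17],[37,2],[38,15],[45,17],[48,0]]
[[10,11],[16,0],[36,17],[37,2],[38,15],[45,17],[49,0]]
[[10,11],[16,0],[36,17],[37,2],[38,15],[45,17],[49,0]]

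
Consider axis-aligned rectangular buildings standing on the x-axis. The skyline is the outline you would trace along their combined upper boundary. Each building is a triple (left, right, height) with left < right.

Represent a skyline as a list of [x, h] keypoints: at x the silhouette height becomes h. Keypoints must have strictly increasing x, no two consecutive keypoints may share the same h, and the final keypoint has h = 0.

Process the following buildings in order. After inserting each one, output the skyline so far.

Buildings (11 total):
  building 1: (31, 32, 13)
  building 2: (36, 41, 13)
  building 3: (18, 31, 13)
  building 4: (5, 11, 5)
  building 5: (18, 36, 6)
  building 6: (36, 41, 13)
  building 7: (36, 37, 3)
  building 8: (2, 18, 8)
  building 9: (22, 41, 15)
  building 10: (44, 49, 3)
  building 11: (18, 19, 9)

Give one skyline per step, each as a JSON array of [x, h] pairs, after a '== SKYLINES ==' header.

== SKYLINES ==
[[31,13],[32,0]]
[[31,13],[32,0],[36,13],[41,0]]
[[18,13],[32,0],[36,13],[41,0]]
[[5,5],[11,0],[18,13],[32,0],[36,13],[41,0]]
[[5,5],[11,0],[18,13],[32,6],[36,13],[41,0]]
[[5,5],[11,0],[18,13],[32,6],[36,13],[41,0]]
[[5,5],[11,0],[18,13],[32,6],[36,13],[41,0]]
[[2,8],[18,13],[32,6],[36,13],[41,0]]
[[2,8],[18,13],[22,15],[41,0]]
[[2,8],[18,13],[22,15],[41,0],[44,3],[49,0]]
[[2,8],[18,13],[22,15],[41,0],[44,3],[49,0]]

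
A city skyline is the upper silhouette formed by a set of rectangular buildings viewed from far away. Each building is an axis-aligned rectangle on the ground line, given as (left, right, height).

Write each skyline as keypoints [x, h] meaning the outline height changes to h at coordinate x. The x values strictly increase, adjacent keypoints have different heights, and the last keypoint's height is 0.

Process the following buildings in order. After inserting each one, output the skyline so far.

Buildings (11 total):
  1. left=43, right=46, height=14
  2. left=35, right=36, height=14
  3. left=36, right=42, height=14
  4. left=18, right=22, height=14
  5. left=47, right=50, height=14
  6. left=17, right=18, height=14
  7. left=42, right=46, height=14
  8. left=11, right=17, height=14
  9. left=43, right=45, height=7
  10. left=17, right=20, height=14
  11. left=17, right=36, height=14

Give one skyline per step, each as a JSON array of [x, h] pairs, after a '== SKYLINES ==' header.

== SKYLINES ==
[[43,14],[46,0]]
[[35,14],[36,0],[43,14],[46,0]]
[[35,14],[42,0],[43,14],[46,0]]
[[18,14],[22,0],[35,14],[42,0],[43,14],[46,0]]
[[18,14],[22,0],[35,14],[42,0],[43,14],[46,0],[47,14],[50,0]]
[[17,14],[22,0],[35,14],[42,0],[43,14],[46,0],[47,14],[50,0]]
[[17,14],[22,0],[35,14],[46,0],[47,14],[50,0]]
[[11,14],[22,0],[35,14],[46,0],[47,14],[50,0]]
[[11,14],[22,0],[35,14],[46,0],[47,14],[50,0]]
[[11,14],[22,0],[35,14],[46,0],[47,14],[50,0]]
[[11,14],[46,0],[47,14],[50,0]]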